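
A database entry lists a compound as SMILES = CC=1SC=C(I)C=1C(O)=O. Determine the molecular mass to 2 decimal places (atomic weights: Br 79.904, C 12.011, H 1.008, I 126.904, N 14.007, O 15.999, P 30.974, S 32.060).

268.07 g/mol

First, the molecular formula is C6H5IO2S (counting implicit H from valence).
  C: 6 × 12.011 = 72.066
  H: 5 × 1.008 = 5.040
  I: 1 × 126.904 = 126.904
  O: 2 × 15.999 = 31.998
  S: 1 × 32.060 = 32.060
Sum: 6×12.011 + 5×1.008 + 1×126.904 + 2×15.999 + 1×32.060 = 268.068 → 268.07 g/mol.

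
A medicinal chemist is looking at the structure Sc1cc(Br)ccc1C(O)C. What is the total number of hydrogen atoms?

Walk through each heavy atom and fill implicit hydrogens from standard valence (C 4, N 3, O 2, S 2, halogen 1); for lowercase aromatic atoms, an aromatic c carries 1 H when it has two neighbours and 0 H with three, and aromatic n carries 0 H:
  atom 1: S, bond orders sum to 1 (valence 2) → 1 H
  atom 2: aromatic c, 3 neighbours → 0 H
  atom 3: aromatic c, 2 neighbours → 1 H
  atom 4: aromatic c, 3 neighbours → 0 H
  atom 5: Br (halogen, monovalent) → 0 H
  atom 6: aromatic c, 2 neighbours → 1 H
  atom 7: aromatic c, 2 neighbours → 1 H
  atom 8: aromatic c, 3 neighbours → 0 H
  atom 9: C, bond orders sum to 3 (valence 4) → 1 H
  atom 10: O, bond orders sum to 1 (valence 2) → 1 H
  atom 11: C, bond orders sum to 1 (valence 4) → 3 H
Total hydrogens: 9.

9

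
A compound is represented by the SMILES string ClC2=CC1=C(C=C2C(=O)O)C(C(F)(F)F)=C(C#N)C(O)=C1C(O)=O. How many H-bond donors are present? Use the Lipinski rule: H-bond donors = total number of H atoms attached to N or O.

3

Donors: find every N or O and count the H atoms it carries.
  atom 9 (O): bond orders sum to 2 → 0 H
  atom 10 (O): bond orders sum to 1 → 1 H
  atom 18 (N): bond orders sum to 3 → 0 H
  atom 20 (O): bond orders sum to 1 → 1 H
  atom 23 (O): bond orders sum to 1 → 1 H
  atom 24 (O): bond orders sum to 2 → 0 H
Lipinski HBD = 3.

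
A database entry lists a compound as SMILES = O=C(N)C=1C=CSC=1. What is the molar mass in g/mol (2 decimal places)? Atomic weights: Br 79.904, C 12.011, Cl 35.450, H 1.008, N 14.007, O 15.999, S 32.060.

127.16 g/mol

First, the molecular formula is C5H5NOS (counting implicit H from valence).
  C: 5 × 12.011 = 60.055
  H: 5 × 1.008 = 5.040
  N: 1 × 14.007 = 14.007
  O: 1 × 15.999 = 15.999
  S: 1 × 32.060 = 32.060
Sum: 5×12.011 + 5×1.008 + 1×14.007 + 1×15.999 + 1×32.060 = 127.161 → 127.16 g/mol.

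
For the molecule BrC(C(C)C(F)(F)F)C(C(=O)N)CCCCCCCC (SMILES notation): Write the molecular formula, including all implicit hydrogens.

C14H25BrF3NO

Walk through each heavy atom and fill implicit hydrogens from standard valence (C 4, N 3, O 2, S 2, halogen 1):
  atom 1: Br (halogen, monovalent) → 0 H
  atom 2: C, bond orders sum to 3 (valence 4) → 1 H
  atom 3: C, bond orders sum to 3 (valence 4) → 1 H
  atom 4: C, bond orders sum to 1 (valence 4) → 3 H
  atom 5: C, bond orders sum to 4 (valence 4) → 0 H
  atom 6: F (halogen, monovalent) → 0 H
  atom 7: F (halogen, monovalent) → 0 H
  atom 8: F (halogen, monovalent) → 0 H
  atom 9: C, bond orders sum to 3 (valence 4) → 1 H
  atom 10: C, bond orders sum to 4 (valence 4) → 0 H
  atom 11: O, bond orders sum to 2 (valence 2) → 0 H
  atom 12: N, bond orders sum to 1 (valence 3) → 2 H
  atom 13: C, bond orders sum to 2 (valence 4) → 2 H
  atom 14: C, bond orders sum to 2 (valence 4) → 2 H
  atom 15: C, bond orders sum to 2 (valence 4) → 2 H
  atom 16: C, bond orders sum to 2 (valence 4) → 2 H
  atom 17: C, bond orders sum to 2 (valence 4) → 2 H
  atom 18: C, bond orders sum to 2 (valence 4) → 2 H
  atom 19: C, bond orders sum to 2 (valence 4) → 2 H
  atom 20: C, bond orders sum to 1 (valence 4) → 3 H
Totals → C:14, H:25, Br:1, F:3, N:1, O:1.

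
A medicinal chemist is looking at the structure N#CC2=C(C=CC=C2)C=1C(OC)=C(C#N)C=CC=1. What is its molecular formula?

Walk through each heavy atom and fill implicit hydrogens from standard valence (C 4, N 3, O 2, S 2, halogen 1):
  atom 1: N, bond orders sum to 3 (valence 3) → 0 H
  atom 2: C, bond orders sum to 4 (valence 4) → 0 H
  atom 3: C, bond orders sum to 4 (valence 4) → 0 H
  atom 4: C, bond orders sum to 4 (valence 4) → 0 H
  atom 5: C, bond orders sum to 3 (valence 4) → 1 H
  atom 6: C, bond orders sum to 3 (valence 4) → 1 H
  atom 7: C, bond orders sum to 3 (valence 4) → 1 H
  atom 8: C, bond orders sum to 3 (valence 4) → 1 H
  atom 9: C, bond orders sum to 4 (valence 4) → 0 H
  atom 10: C, bond orders sum to 4 (valence 4) → 0 H
  atom 11: O, bond orders sum to 2 (valence 2) → 0 H
  atom 12: C, bond orders sum to 1 (valence 4) → 3 H
  atom 13: C, bond orders sum to 4 (valence 4) → 0 H
  atom 14: C, bond orders sum to 4 (valence 4) → 0 H
  atom 15: N, bond orders sum to 3 (valence 3) → 0 H
  atom 16: C, bond orders sum to 3 (valence 4) → 1 H
  atom 17: C, bond orders sum to 3 (valence 4) → 1 H
  atom 18: C, bond orders sum to 3 (valence 4) → 1 H
Totals → C:15, H:10, N:2, O:1.

C15H10N2O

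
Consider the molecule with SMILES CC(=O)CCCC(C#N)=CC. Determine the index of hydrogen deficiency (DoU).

Molecular formula: C9H13NO.
DoU = (2C + 2 + N − H − X) / 2, where X is the halogen count and O/S are ignored.
    = (2·9 + 2 + 1 − 13 − 0) / 2 = 8 / 2 = 4.

4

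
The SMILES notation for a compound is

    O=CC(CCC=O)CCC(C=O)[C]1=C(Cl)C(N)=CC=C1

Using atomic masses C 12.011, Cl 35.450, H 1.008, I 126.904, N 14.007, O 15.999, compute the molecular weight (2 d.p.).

First, the molecular formula is C15H18ClNO3 (counting implicit H from valence).
  C: 15 × 12.011 = 180.165
  Cl: 1 × 35.450 = 35.450
  H: 18 × 1.008 = 18.144
  N: 1 × 14.007 = 14.007
  O: 3 × 15.999 = 47.997
Sum: 15×12.011 + 1×35.450 + 18×1.008 + 1×14.007 + 3×15.999 = 295.763 → 295.76 g/mol.

295.76 g/mol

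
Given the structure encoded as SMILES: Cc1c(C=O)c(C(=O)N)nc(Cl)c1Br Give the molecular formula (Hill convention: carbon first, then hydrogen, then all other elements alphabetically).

Walk through each heavy atom and fill implicit hydrogens from standard valence (C 4, N 3, O 2, S 2, halogen 1); for lowercase aromatic atoms, an aromatic c carries 1 H when it has two neighbours and 0 H with three, and aromatic n carries 0 H:
  atom 1: C, bond orders sum to 1 (valence 4) → 3 H
  atom 2: aromatic c, 3 neighbours → 0 H
  atom 3: aromatic c, 3 neighbours → 0 H
  atom 4: C, bond orders sum to 3 (valence 4) → 1 H
  atom 5: O, bond orders sum to 2 (valence 2) → 0 H
  atom 6: aromatic c, 3 neighbours → 0 H
  atom 7: C, bond orders sum to 4 (valence 4) → 0 H
  atom 8: O, bond orders sum to 2 (valence 2) → 0 H
  atom 9: N, bond orders sum to 1 (valence 3) → 2 H
  atom 10: aromatic n, 2 neighbours → 0 H
  atom 11: aromatic c, 3 neighbours → 0 H
  atom 12: Cl (halogen, monovalent) → 0 H
  atom 13: aromatic c, 3 neighbours → 0 H
  atom 14: Br (halogen, monovalent) → 0 H
Totals → C:8, H:6, Br:1, Cl:1, N:2, O:2.
In Hill order: C8H6BrClN2O2.

C8H6BrClN2O2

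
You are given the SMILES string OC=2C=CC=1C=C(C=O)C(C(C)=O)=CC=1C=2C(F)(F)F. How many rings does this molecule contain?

2

In SMILES, each pair of matching ring-closure digits denotes one ring-closing bond; the number of such bonds equals the number of independent rings.
Ring-closure bonds here: 2.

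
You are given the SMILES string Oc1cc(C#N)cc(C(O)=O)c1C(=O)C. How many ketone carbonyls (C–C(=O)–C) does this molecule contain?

The ketone motif appears at heavy-atom position 13 in the SMILES.
Other groups present: 1 carboxylic acid, 1 hydroxyl, 1 nitrile.
Ketone count: 1.

1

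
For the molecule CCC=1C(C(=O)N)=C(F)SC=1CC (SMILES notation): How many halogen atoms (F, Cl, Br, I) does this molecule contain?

Halogen atoms appear at heavy-atom position 9 (1×F).
Other groups present: 1 amide.
Halogen count: 1.

1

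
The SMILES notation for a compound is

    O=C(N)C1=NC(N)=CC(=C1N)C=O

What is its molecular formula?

Walk through each heavy atom and fill implicit hydrogens from standard valence (C 4, N 3, O 2, S 2, halogen 1):
  atom 1: O, bond orders sum to 2 (valence 2) → 0 H
  atom 2: C, bond orders sum to 4 (valence 4) → 0 H
  atom 3: N, bond orders sum to 1 (valence 3) → 2 H
  atom 4: C, bond orders sum to 4 (valence 4) → 0 H
  atom 5: N, bond orders sum to 3 (valence 3) → 0 H
  atom 6: C, bond orders sum to 4 (valence 4) → 0 H
  atom 7: N, bond orders sum to 1 (valence 3) → 2 H
  atom 8: C, bond orders sum to 3 (valence 4) → 1 H
  atom 9: C, bond orders sum to 4 (valence 4) → 0 H
  atom 10: C, bond orders sum to 4 (valence 4) → 0 H
  atom 11: N, bond orders sum to 1 (valence 3) → 2 H
  atom 12: C, bond orders sum to 3 (valence 4) → 1 H
  atom 13: O, bond orders sum to 2 (valence 2) → 0 H
Totals → C:7, H:8, N:4, O:2.
In Hill order: C7H8N4O2.

C7H8N4O2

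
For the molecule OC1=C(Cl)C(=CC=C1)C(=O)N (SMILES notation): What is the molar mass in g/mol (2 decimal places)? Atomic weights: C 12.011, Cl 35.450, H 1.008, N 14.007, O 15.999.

171.58 g/mol

First, the molecular formula is C7H6ClNO2 (counting implicit H from valence).
  C: 7 × 12.011 = 84.077
  Cl: 1 × 35.450 = 35.450
  H: 6 × 1.008 = 6.048
  N: 1 × 14.007 = 14.007
  O: 2 × 15.999 = 31.998
Sum: 7×12.011 + 1×35.450 + 6×1.008 + 1×14.007 + 2×15.999 = 171.580 → 171.58 g/mol.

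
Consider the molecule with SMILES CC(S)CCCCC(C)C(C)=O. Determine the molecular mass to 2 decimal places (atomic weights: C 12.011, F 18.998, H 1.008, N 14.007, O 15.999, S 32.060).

First, the molecular formula is C10H20OS (counting implicit H from valence).
  C: 10 × 12.011 = 120.110
  H: 20 × 1.008 = 20.160
  O: 1 × 15.999 = 15.999
  S: 1 × 32.060 = 32.060
Sum: 10×12.011 + 20×1.008 + 1×15.999 + 1×32.060 = 188.329 → 188.33 g/mol.

188.33 g/mol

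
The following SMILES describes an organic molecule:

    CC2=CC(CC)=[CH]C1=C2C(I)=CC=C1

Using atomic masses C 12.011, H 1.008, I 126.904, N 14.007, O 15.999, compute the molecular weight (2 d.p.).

296.15 g/mol

First, the molecular formula is C13H13I (counting implicit H from valence).
  C: 13 × 12.011 = 156.143
  H: 13 × 1.008 = 13.104
  I: 1 × 126.904 = 126.904
Sum: 13×12.011 + 13×1.008 + 1×126.904 = 296.151 → 296.15 g/mol.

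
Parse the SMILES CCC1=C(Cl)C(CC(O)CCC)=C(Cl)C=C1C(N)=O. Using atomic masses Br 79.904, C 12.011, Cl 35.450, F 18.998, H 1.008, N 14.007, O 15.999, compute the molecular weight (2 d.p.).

304.21 g/mol

First, the molecular formula is C14H19Cl2NO2 (counting implicit H from valence).
  C: 14 × 12.011 = 168.154
  Cl: 2 × 35.450 = 70.900
  H: 19 × 1.008 = 19.152
  N: 1 × 14.007 = 14.007
  O: 2 × 15.999 = 31.998
Sum: 14×12.011 + 2×35.450 + 19×1.008 + 1×14.007 + 2×15.999 = 304.211 → 304.21 g/mol.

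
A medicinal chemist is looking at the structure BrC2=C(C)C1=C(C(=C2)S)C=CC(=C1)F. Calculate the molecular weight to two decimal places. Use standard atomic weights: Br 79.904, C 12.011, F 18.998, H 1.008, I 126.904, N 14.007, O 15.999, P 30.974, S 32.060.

271.15 g/mol

First, the molecular formula is C11H8BrFS (counting implicit H from valence).
  Br: 1 × 79.904 = 79.904
  C: 11 × 12.011 = 132.121
  F: 1 × 18.998 = 18.998
  H: 8 × 1.008 = 8.064
  S: 1 × 32.060 = 32.060
Sum: 1×79.904 + 11×12.011 + 1×18.998 + 8×1.008 + 1×32.060 = 271.147 → 271.15 g/mol.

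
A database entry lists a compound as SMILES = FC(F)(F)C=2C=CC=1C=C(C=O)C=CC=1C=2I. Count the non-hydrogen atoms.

17

Every atom symbol written in the SMILES (organic subset) is one heavy atom; implicit H are not written.
Heavy atoms by element → C:12, F:3, I:1, O:1.
Total: 17.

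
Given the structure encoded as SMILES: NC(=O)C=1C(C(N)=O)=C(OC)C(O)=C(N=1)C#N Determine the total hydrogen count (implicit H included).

8

Walk through each heavy atom and fill implicit hydrogens from standard valence (C 4, N 3, O 2, S 2, halogen 1):
  atom 1: N, bond orders sum to 1 (valence 3) → 2 H
  atom 2: C, bond orders sum to 4 (valence 4) → 0 H
  atom 3: O, bond orders sum to 2 (valence 2) → 0 H
  atom 4: C, bond orders sum to 4 (valence 4) → 0 H
  atom 5: C, bond orders sum to 4 (valence 4) → 0 H
  atom 6: C, bond orders sum to 4 (valence 4) → 0 H
  atom 7: N, bond orders sum to 1 (valence 3) → 2 H
  atom 8: O, bond orders sum to 2 (valence 2) → 0 H
  atom 9: C, bond orders sum to 4 (valence 4) → 0 H
  atom 10: O, bond orders sum to 2 (valence 2) → 0 H
  atom 11: C, bond orders sum to 1 (valence 4) → 3 H
  atom 12: C, bond orders sum to 4 (valence 4) → 0 H
  atom 13: O, bond orders sum to 1 (valence 2) → 1 H
  atom 14: C, bond orders sum to 4 (valence 4) → 0 H
  atom 15: N, bond orders sum to 3 (valence 3) → 0 H
  atom 16: C, bond orders sum to 4 (valence 4) → 0 H
  atom 17: N, bond orders sum to 3 (valence 3) → 0 H
Total hydrogens: 8.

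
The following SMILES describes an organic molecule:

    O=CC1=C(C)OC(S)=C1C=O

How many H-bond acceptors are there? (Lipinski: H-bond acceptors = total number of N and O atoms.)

3

N atoms: 0; O atoms: 3.
Lipinski HBA = 0 + 3 = 3.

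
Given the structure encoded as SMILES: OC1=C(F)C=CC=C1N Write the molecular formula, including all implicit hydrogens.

Walk through each heavy atom and fill implicit hydrogens from standard valence (C 4, N 3, O 2, S 2, halogen 1):
  atom 1: O, bond orders sum to 1 (valence 2) → 1 H
  atom 2: C, bond orders sum to 4 (valence 4) → 0 H
  atom 3: C, bond orders sum to 4 (valence 4) → 0 H
  atom 4: F (halogen, monovalent) → 0 H
  atom 5: C, bond orders sum to 3 (valence 4) → 1 H
  atom 6: C, bond orders sum to 3 (valence 4) → 1 H
  atom 7: C, bond orders sum to 3 (valence 4) → 1 H
  atom 8: C, bond orders sum to 4 (valence 4) → 0 H
  atom 9: N, bond orders sum to 1 (valence 3) → 2 H
Totals → C:6, H:6, F:1, N:1, O:1.
In Hill order: C6H6FNO.

C6H6FNO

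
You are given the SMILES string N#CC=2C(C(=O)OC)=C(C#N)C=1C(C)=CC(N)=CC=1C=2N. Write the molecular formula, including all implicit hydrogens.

Walk through each heavy atom and fill implicit hydrogens from standard valence (C 4, N 3, O 2, S 2, halogen 1):
  atom 1: N, bond orders sum to 3 (valence 3) → 0 H
  atom 2: C, bond orders sum to 4 (valence 4) → 0 H
  atom 3: C, bond orders sum to 4 (valence 4) → 0 H
  atom 4: C, bond orders sum to 4 (valence 4) → 0 H
  atom 5: C, bond orders sum to 4 (valence 4) → 0 H
  atom 6: O, bond orders sum to 2 (valence 2) → 0 H
  atom 7: O, bond orders sum to 2 (valence 2) → 0 H
  atom 8: C, bond orders sum to 1 (valence 4) → 3 H
  atom 9: C, bond orders sum to 4 (valence 4) → 0 H
  atom 10: C, bond orders sum to 4 (valence 4) → 0 H
  atom 11: N, bond orders sum to 3 (valence 3) → 0 H
  atom 12: C, bond orders sum to 4 (valence 4) → 0 H
  atom 13: C, bond orders sum to 4 (valence 4) → 0 H
  atom 14: C, bond orders sum to 1 (valence 4) → 3 H
  atom 15: C, bond orders sum to 3 (valence 4) → 1 H
  atom 16: C, bond orders sum to 4 (valence 4) → 0 H
  atom 17: N, bond orders sum to 1 (valence 3) → 2 H
  atom 18: C, bond orders sum to 3 (valence 4) → 1 H
  atom 19: C, bond orders sum to 4 (valence 4) → 0 H
  atom 20: C, bond orders sum to 4 (valence 4) → 0 H
  atom 21: N, bond orders sum to 1 (valence 3) → 2 H
Totals → C:15, H:12, N:4, O:2.

C15H12N4O2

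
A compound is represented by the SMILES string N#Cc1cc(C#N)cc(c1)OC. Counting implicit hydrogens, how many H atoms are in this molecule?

6

Walk through each heavy atom and fill implicit hydrogens from standard valence (C 4, N 3, O 2, S 2, halogen 1); for lowercase aromatic atoms, an aromatic c carries 1 H when it has two neighbours and 0 H with three, and aromatic n carries 0 H:
  atom 1: N, bond orders sum to 3 (valence 3) → 0 H
  atom 2: C, bond orders sum to 4 (valence 4) → 0 H
  atom 3: aromatic c, 3 neighbours → 0 H
  atom 4: aromatic c, 2 neighbours → 1 H
  atom 5: aromatic c, 3 neighbours → 0 H
  atom 6: C, bond orders sum to 4 (valence 4) → 0 H
  atom 7: N, bond orders sum to 3 (valence 3) → 0 H
  atom 8: aromatic c, 2 neighbours → 1 H
  atom 9: aromatic c, 3 neighbours → 0 H
  atom 10: aromatic c, 2 neighbours → 1 H
  atom 11: O, bond orders sum to 2 (valence 2) → 0 H
  atom 12: C, bond orders sum to 1 (valence 4) → 3 H
Total hydrogens: 6.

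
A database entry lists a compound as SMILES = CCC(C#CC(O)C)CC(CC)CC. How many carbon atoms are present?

Count every carbon token in the SMILES (each C, including those in ring-closure positions and inside branches).
Carbon count: 13.

13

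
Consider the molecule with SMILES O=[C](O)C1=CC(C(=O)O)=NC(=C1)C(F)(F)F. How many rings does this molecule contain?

In SMILES, each pair of matching ring-closure digits denotes one ring-closing bond; the number of such bonds equals the number of independent rings.
Ring-closure bonds here: 1.

1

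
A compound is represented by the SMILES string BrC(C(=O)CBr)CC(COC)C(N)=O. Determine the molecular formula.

Walk through each heavy atom and fill implicit hydrogens from standard valence (C 4, N 3, O 2, S 2, halogen 1):
  atom 1: Br (halogen, monovalent) → 0 H
  atom 2: C, bond orders sum to 3 (valence 4) → 1 H
  atom 3: C, bond orders sum to 4 (valence 4) → 0 H
  atom 4: O, bond orders sum to 2 (valence 2) → 0 H
  atom 5: C, bond orders sum to 2 (valence 4) → 2 H
  atom 6: Br (halogen, monovalent) → 0 H
  atom 7: C, bond orders sum to 2 (valence 4) → 2 H
  atom 8: C, bond orders sum to 3 (valence 4) → 1 H
  atom 9: C, bond orders sum to 2 (valence 4) → 2 H
  atom 10: O, bond orders sum to 2 (valence 2) → 0 H
  atom 11: C, bond orders sum to 1 (valence 4) → 3 H
  atom 12: C, bond orders sum to 4 (valence 4) → 0 H
  atom 13: N, bond orders sum to 1 (valence 3) → 2 H
  atom 14: O, bond orders sum to 2 (valence 2) → 0 H
Totals → C:8, H:13, Br:2, N:1, O:3.

C8H13Br2NO3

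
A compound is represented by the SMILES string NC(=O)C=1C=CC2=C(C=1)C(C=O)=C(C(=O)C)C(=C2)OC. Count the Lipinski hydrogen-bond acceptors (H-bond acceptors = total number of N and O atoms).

5

N atoms: 1; O atoms: 4.
Lipinski HBA = 1 + 4 = 5.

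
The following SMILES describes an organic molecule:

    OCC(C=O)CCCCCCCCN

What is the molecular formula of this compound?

Walk through each heavy atom and fill implicit hydrogens from standard valence (C 4, N 3, O 2, S 2, halogen 1):
  atom 1: O, bond orders sum to 1 (valence 2) → 1 H
  atom 2: C, bond orders sum to 2 (valence 4) → 2 H
  atom 3: C, bond orders sum to 3 (valence 4) → 1 H
  atom 4: C, bond orders sum to 3 (valence 4) → 1 H
  atom 5: O, bond orders sum to 2 (valence 2) → 0 H
  atom 6: C, bond orders sum to 2 (valence 4) → 2 H
  atom 7: C, bond orders sum to 2 (valence 4) → 2 H
  atom 8: C, bond orders sum to 2 (valence 4) → 2 H
  atom 9: C, bond orders sum to 2 (valence 4) → 2 H
  atom 10: C, bond orders sum to 2 (valence 4) → 2 H
  atom 11: C, bond orders sum to 2 (valence 4) → 2 H
  atom 12: C, bond orders sum to 2 (valence 4) → 2 H
  atom 13: C, bond orders sum to 2 (valence 4) → 2 H
  atom 14: N, bond orders sum to 1 (valence 3) → 2 H
Totals → C:11, H:23, N:1, O:2.

C11H23NO2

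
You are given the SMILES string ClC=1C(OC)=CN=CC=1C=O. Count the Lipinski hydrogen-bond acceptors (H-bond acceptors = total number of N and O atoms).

N atoms: 1; O atoms: 2.
Lipinski HBA = 1 + 2 = 3.

3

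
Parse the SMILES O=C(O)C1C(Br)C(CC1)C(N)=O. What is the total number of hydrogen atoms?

10

Walk through each heavy atom and fill implicit hydrogens from standard valence (C 4, N 3, O 2, S 2, halogen 1):
  atom 1: O, bond orders sum to 2 (valence 2) → 0 H
  atom 2: C, bond orders sum to 4 (valence 4) → 0 H
  atom 3: O, bond orders sum to 1 (valence 2) → 1 H
  atom 4: C, bond orders sum to 3 (valence 4) → 1 H
  atom 5: C, bond orders sum to 3 (valence 4) → 1 H
  atom 6: Br (halogen, monovalent) → 0 H
  atom 7: C, bond orders sum to 3 (valence 4) → 1 H
  atom 8: C, bond orders sum to 2 (valence 4) → 2 H
  atom 9: C, bond orders sum to 2 (valence 4) → 2 H
  atom 10: C, bond orders sum to 4 (valence 4) → 0 H
  atom 11: N, bond orders sum to 1 (valence 3) → 2 H
  atom 12: O, bond orders sum to 2 (valence 2) → 0 H
Total hydrogens: 10.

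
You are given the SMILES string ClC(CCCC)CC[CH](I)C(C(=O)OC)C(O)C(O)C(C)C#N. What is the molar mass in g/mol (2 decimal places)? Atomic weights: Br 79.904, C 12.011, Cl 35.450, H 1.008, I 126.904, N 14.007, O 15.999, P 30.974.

459.75 g/mol

First, the molecular formula is C16H27ClINO4 (counting implicit H from valence).
  C: 16 × 12.011 = 192.176
  Cl: 1 × 35.450 = 35.450
  H: 27 × 1.008 = 27.216
  I: 1 × 126.904 = 126.904
  N: 1 × 14.007 = 14.007
  O: 4 × 15.999 = 63.996
Sum: 16×12.011 + 1×35.450 + 27×1.008 + 1×126.904 + 1×14.007 + 4×15.999 = 459.749 → 459.75 g/mol.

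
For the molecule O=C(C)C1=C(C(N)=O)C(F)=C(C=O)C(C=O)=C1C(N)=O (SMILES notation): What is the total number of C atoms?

Count every carbon token in the SMILES (each C, including those in ring-closure positions and inside branches).
Carbon count: 12.

12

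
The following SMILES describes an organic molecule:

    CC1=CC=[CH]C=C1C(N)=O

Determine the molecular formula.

C8H9NO

Walk through each heavy atom and fill implicit hydrogens from standard valence (C 4, N 3, O 2, S 2, halogen 1):
  atom 1: C, bond orders sum to 1 (valence 4) → 3 H
  atom 2: C, bond orders sum to 4 (valence 4) → 0 H
  atom 3: C, bond orders sum to 3 (valence 4) → 1 H
  atom 4: C, bond orders sum to 3 (valence 4) → 1 H
  atom 5: C with explicit H count 1
  atom 6: C, bond orders sum to 3 (valence 4) → 1 H
  atom 7: C, bond orders sum to 4 (valence 4) → 0 H
  atom 8: C, bond orders sum to 4 (valence 4) → 0 H
  atom 9: N, bond orders sum to 1 (valence 3) → 2 H
  atom 10: O, bond orders sum to 2 (valence 2) → 0 H
Totals → C:8, H:9, N:1, O:1.
In Hill order: C8H9NO.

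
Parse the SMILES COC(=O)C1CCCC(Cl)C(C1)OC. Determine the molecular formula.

C10H17ClO3

Walk through each heavy atom and fill implicit hydrogens from standard valence (C 4, N 3, O 2, S 2, halogen 1):
  atom 1: C, bond orders sum to 1 (valence 4) → 3 H
  atom 2: O, bond orders sum to 2 (valence 2) → 0 H
  atom 3: C, bond orders sum to 4 (valence 4) → 0 H
  atom 4: O, bond orders sum to 2 (valence 2) → 0 H
  atom 5: C, bond orders sum to 3 (valence 4) → 1 H
  atom 6: C, bond orders sum to 2 (valence 4) → 2 H
  atom 7: C, bond orders sum to 2 (valence 4) → 2 H
  atom 8: C, bond orders sum to 2 (valence 4) → 2 H
  atom 9: C, bond orders sum to 3 (valence 4) → 1 H
  atom 10: Cl (halogen, monovalent) → 0 H
  atom 11: C, bond orders sum to 3 (valence 4) → 1 H
  atom 12: C, bond orders sum to 2 (valence 4) → 2 H
  atom 13: O, bond orders sum to 2 (valence 2) → 0 H
  atom 14: C, bond orders sum to 1 (valence 4) → 3 H
Totals → C:10, H:17, Cl:1, O:3.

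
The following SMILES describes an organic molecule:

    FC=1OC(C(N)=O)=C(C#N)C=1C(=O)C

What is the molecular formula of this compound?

Walk through each heavy atom and fill implicit hydrogens from standard valence (C 4, N 3, O 2, S 2, halogen 1):
  atom 1: F (halogen, monovalent) → 0 H
  atom 2: C, bond orders sum to 4 (valence 4) → 0 H
  atom 3: O, bond orders sum to 2 (valence 2) → 0 H
  atom 4: C, bond orders sum to 4 (valence 4) → 0 H
  atom 5: C, bond orders sum to 4 (valence 4) → 0 H
  atom 6: N, bond orders sum to 1 (valence 3) → 2 H
  atom 7: O, bond orders sum to 2 (valence 2) → 0 H
  atom 8: C, bond orders sum to 4 (valence 4) → 0 H
  atom 9: C, bond orders sum to 4 (valence 4) → 0 H
  atom 10: N, bond orders sum to 3 (valence 3) → 0 H
  atom 11: C, bond orders sum to 4 (valence 4) → 0 H
  atom 12: C, bond orders sum to 4 (valence 4) → 0 H
  atom 13: O, bond orders sum to 2 (valence 2) → 0 H
  atom 14: C, bond orders sum to 1 (valence 4) → 3 H
Totals → C:8, H:5, F:1, N:2, O:3.

C8H5FN2O3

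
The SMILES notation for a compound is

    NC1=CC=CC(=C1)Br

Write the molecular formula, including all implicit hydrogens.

Walk through each heavy atom and fill implicit hydrogens from standard valence (C 4, N 3, O 2, S 2, halogen 1):
  atom 1: N, bond orders sum to 1 (valence 3) → 2 H
  atom 2: C, bond orders sum to 4 (valence 4) → 0 H
  atom 3: C, bond orders sum to 3 (valence 4) → 1 H
  atom 4: C, bond orders sum to 3 (valence 4) → 1 H
  atom 5: C, bond orders sum to 3 (valence 4) → 1 H
  atom 6: C, bond orders sum to 4 (valence 4) → 0 H
  atom 7: C, bond orders sum to 3 (valence 4) → 1 H
  atom 8: Br (halogen, monovalent) → 0 H
Totals → C:6, H:6, Br:1, N:1.

C6H6BrN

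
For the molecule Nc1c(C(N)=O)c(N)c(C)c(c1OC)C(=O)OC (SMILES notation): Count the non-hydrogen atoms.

Every atom symbol written in the SMILES (organic subset) is one heavy atom; implicit H are not written.
Heavy atoms by element → C:11, N:3, O:4.
Total: 18.

18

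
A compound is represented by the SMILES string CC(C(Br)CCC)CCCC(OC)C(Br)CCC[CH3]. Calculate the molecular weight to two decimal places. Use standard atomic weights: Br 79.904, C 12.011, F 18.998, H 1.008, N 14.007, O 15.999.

First, the molecular formula is C16H32Br2O (counting implicit H from valence).
  Br: 2 × 79.904 = 159.808
  C: 16 × 12.011 = 192.176
  H: 32 × 1.008 = 32.256
  O: 1 × 15.999 = 15.999
Sum: 2×79.904 + 16×12.011 + 32×1.008 + 1×15.999 = 400.239 → 400.24 g/mol.

400.24 g/mol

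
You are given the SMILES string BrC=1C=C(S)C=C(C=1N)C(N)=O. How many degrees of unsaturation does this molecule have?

Molecular formula: C7H7BrN2OS.
DoU = (2C + 2 + N − H − X) / 2, where X is the halogen count and O/S are ignored.
    = (2·7 + 2 + 2 − 7 − 1) / 2 = 10 / 2 = 5.

5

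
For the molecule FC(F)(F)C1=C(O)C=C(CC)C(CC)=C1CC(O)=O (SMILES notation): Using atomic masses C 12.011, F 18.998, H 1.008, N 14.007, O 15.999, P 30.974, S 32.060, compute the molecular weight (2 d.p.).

276.25 g/mol

First, the molecular formula is C13H15F3O3 (counting implicit H from valence).
  C: 13 × 12.011 = 156.143
  F: 3 × 18.998 = 56.994
  H: 15 × 1.008 = 15.120
  O: 3 × 15.999 = 47.997
Sum: 13×12.011 + 3×18.998 + 15×1.008 + 3×15.999 = 276.254 → 276.25 g/mol.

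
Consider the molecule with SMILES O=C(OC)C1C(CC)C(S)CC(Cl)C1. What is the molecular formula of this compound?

Walk through each heavy atom and fill implicit hydrogens from standard valence (C 4, N 3, O 2, S 2, halogen 1):
  atom 1: O, bond orders sum to 2 (valence 2) → 0 H
  atom 2: C, bond orders sum to 4 (valence 4) → 0 H
  atom 3: O, bond orders sum to 2 (valence 2) → 0 H
  atom 4: C, bond orders sum to 1 (valence 4) → 3 H
  atom 5: C, bond orders sum to 3 (valence 4) → 1 H
  atom 6: C, bond orders sum to 3 (valence 4) → 1 H
  atom 7: C, bond orders sum to 2 (valence 4) → 2 H
  atom 8: C, bond orders sum to 1 (valence 4) → 3 H
  atom 9: C, bond orders sum to 3 (valence 4) → 1 H
  atom 10: S, bond orders sum to 1 (valence 2) → 1 H
  atom 11: C, bond orders sum to 2 (valence 4) → 2 H
  atom 12: C, bond orders sum to 3 (valence 4) → 1 H
  atom 13: Cl (halogen, monovalent) → 0 H
  atom 14: C, bond orders sum to 2 (valence 4) → 2 H
Totals → C:10, H:17, Cl:1, O:2, S:1.
In Hill order: C10H17ClO2S.

C10H17ClO2S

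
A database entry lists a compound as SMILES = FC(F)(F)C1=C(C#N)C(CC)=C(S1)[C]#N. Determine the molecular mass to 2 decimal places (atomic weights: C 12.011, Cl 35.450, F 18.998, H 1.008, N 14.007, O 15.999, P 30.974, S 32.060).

230.21 g/mol

First, the molecular formula is C9H5F3N2S (counting implicit H from valence).
  C: 9 × 12.011 = 108.099
  F: 3 × 18.998 = 56.994
  H: 5 × 1.008 = 5.040
  N: 2 × 14.007 = 28.014
  S: 1 × 32.060 = 32.060
Sum: 9×12.011 + 3×18.998 + 5×1.008 + 2×14.007 + 1×32.060 = 230.207 → 230.21 g/mol.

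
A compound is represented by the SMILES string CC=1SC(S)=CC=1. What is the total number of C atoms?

Count every carbon token in the SMILES (each C, including those in ring-closure positions and inside branches).
Carbon count: 5.

5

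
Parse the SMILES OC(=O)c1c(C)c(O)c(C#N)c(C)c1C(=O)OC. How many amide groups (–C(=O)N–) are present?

Scan the SMILES for the amide motif — none present.
Groups that are present: 1 carboxylic acid, 1 ester, 1 hydroxyl, 1 nitrile.

0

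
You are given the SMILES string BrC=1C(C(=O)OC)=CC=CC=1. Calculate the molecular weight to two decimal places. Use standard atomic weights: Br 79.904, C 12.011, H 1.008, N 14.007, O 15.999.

215.05 g/mol

First, the molecular formula is C8H7BrO2 (counting implicit H from valence).
  Br: 1 × 79.904 = 79.904
  C: 8 × 12.011 = 96.088
  H: 7 × 1.008 = 7.056
  O: 2 × 15.999 = 31.998
Sum: 1×79.904 + 8×12.011 + 7×1.008 + 2×15.999 = 215.046 → 215.05 g/mol.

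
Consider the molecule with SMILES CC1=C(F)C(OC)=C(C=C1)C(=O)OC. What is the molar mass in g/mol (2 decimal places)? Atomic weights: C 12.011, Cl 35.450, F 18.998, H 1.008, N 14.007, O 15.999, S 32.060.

198.19 g/mol

First, the molecular formula is C10H11FO3 (counting implicit H from valence).
  C: 10 × 12.011 = 120.110
  F: 1 × 18.998 = 18.998
  H: 11 × 1.008 = 11.088
  O: 3 × 15.999 = 47.997
Sum: 10×12.011 + 1×18.998 + 11×1.008 + 3×15.999 = 198.193 → 198.19 g/mol.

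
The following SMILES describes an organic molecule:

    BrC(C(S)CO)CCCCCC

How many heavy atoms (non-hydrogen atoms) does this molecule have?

Every atom symbol written in the SMILES (organic subset) is one heavy atom; implicit H are not written.
Heavy atoms by element → Br:1, C:9, O:1, S:1.
Total: 12.

12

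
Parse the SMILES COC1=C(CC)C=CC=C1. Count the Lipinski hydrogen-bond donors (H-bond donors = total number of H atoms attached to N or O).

Donors: find every N or O and count the H atoms it carries.
  atom 2 (O): bond orders sum to 2 → 0 H
Lipinski HBD = 0.

0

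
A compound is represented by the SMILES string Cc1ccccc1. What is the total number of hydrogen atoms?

8

Walk through each heavy atom and fill implicit hydrogens from standard valence (C 4, N 3, O 2, S 2, halogen 1); for lowercase aromatic atoms, an aromatic c carries 1 H when it has two neighbours and 0 H with three, and aromatic n carries 0 H:
  atom 1: C, bond orders sum to 1 (valence 4) → 3 H
  atom 2: aromatic c, 3 neighbours → 0 H
  atom 3: aromatic c, 2 neighbours → 1 H
  atom 4: aromatic c, 2 neighbours → 1 H
  atom 5: aromatic c, 2 neighbours → 1 H
  atom 6: aromatic c, 2 neighbours → 1 H
  atom 7: aromatic c, 2 neighbours → 1 H
Total hydrogens: 8.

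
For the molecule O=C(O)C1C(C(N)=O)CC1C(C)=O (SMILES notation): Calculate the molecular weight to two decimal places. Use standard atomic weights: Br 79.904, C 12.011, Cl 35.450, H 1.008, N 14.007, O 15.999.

185.18 g/mol

First, the molecular formula is C8H11NO4 (counting implicit H from valence).
  C: 8 × 12.011 = 96.088
  H: 11 × 1.008 = 11.088
  N: 1 × 14.007 = 14.007
  O: 4 × 15.999 = 63.996
Sum: 8×12.011 + 11×1.008 + 1×14.007 + 4×15.999 = 185.179 → 185.18 g/mol.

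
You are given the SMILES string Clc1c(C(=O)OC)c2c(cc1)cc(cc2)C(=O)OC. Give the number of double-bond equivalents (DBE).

9

Molecular formula: C14H11ClO4.
DoU = (2C + 2 + N − H − X) / 2, where X is the halogen count and O/S are ignored.
    = (2·14 + 2 + 0 − 11 − 1) / 2 = 18 / 2 = 9.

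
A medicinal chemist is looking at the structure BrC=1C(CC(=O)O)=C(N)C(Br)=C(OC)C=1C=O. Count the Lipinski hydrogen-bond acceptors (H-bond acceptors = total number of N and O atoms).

5

N atoms: 1; O atoms: 4.
Lipinski HBA = 1 + 4 = 5.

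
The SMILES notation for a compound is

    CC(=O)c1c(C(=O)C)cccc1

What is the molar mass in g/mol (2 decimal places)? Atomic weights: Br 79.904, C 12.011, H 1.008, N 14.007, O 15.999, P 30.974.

162.19 g/mol

First, the molecular formula is C10H10O2 (counting implicit H from valence).
  C: 10 × 12.011 = 120.110
  H: 10 × 1.008 = 10.080
  O: 2 × 15.999 = 31.998
Sum: 10×12.011 + 10×1.008 + 2×15.999 = 162.188 → 162.19 g/mol.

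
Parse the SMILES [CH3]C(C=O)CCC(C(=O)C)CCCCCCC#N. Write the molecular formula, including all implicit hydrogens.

C15H25NO2

Walk through each heavy atom and fill implicit hydrogens from standard valence (C 4, N 3, O 2, S 2, halogen 1):
  atom 1: C with explicit H count 3
  atom 2: C, bond orders sum to 3 (valence 4) → 1 H
  atom 3: C, bond orders sum to 3 (valence 4) → 1 H
  atom 4: O, bond orders sum to 2 (valence 2) → 0 H
  atom 5: C, bond orders sum to 2 (valence 4) → 2 H
  atom 6: C, bond orders sum to 2 (valence 4) → 2 H
  atom 7: C, bond orders sum to 3 (valence 4) → 1 H
  atom 8: C, bond orders sum to 4 (valence 4) → 0 H
  atom 9: O, bond orders sum to 2 (valence 2) → 0 H
  atom 10: C, bond orders sum to 1 (valence 4) → 3 H
  atom 11: C, bond orders sum to 2 (valence 4) → 2 H
  atom 12: C, bond orders sum to 2 (valence 4) → 2 H
  atom 13: C, bond orders sum to 2 (valence 4) → 2 H
  atom 14: C, bond orders sum to 2 (valence 4) → 2 H
  atom 15: C, bond orders sum to 2 (valence 4) → 2 H
  atom 16: C, bond orders sum to 2 (valence 4) → 2 H
  atom 17: C, bond orders sum to 4 (valence 4) → 0 H
  atom 18: N, bond orders sum to 3 (valence 3) → 0 H
Totals → C:15, H:25, N:1, O:2.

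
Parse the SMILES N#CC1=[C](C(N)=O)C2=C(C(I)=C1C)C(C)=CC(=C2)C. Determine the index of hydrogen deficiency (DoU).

Degree of unsaturation = (number of rings) + (number of π bonds).
Ring closures in the SMILES: 2.
π bonds: 6 double bonds (each 1 DoU), 1 triple bond (each 2 DoU) → 8 DoU from unsaturation.
Total DoU = 2 + 8 = 10.

10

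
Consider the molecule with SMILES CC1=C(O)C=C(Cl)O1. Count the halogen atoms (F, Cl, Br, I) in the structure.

1

Halogen atoms appear at heavy-atom position 7 (1×Cl).
Other groups present: 1 hydroxyl.
Halogen count: 1.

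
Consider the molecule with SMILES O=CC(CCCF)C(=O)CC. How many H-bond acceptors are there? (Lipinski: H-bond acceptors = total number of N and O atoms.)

N atoms: 0; O atoms: 2.
Lipinski HBA = 0 + 2 = 2.

2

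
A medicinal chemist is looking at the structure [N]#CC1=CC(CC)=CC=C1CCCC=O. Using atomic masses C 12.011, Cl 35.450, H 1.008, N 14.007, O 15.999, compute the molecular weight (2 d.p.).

First, the molecular formula is C13H15NO (counting implicit H from valence).
  C: 13 × 12.011 = 156.143
  H: 15 × 1.008 = 15.120
  N: 1 × 14.007 = 14.007
  O: 1 × 15.999 = 15.999
Sum: 13×12.011 + 15×1.008 + 1×14.007 + 1×15.999 = 201.269 → 201.27 g/mol.

201.27 g/mol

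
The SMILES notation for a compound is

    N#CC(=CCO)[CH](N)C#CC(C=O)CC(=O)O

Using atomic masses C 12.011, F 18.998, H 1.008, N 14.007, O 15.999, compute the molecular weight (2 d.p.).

First, the molecular formula is C11H12N2O4 (counting implicit H from valence).
  C: 11 × 12.011 = 132.121
  H: 12 × 1.008 = 12.096
  N: 2 × 14.007 = 28.014
  O: 4 × 15.999 = 63.996
Sum: 11×12.011 + 12×1.008 + 2×14.007 + 4×15.999 = 236.227 → 236.23 g/mol.

236.23 g/mol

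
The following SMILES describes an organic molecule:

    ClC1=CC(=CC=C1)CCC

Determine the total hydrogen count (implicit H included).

Walk through each heavy atom and fill implicit hydrogens from standard valence (C 4, N 3, O 2, S 2, halogen 1):
  atom 1: Cl (halogen, monovalent) → 0 H
  atom 2: C, bond orders sum to 4 (valence 4) → 0 H
  atom 3: C, bond orders sum to 3 (valence 4) → 1 H
  atom 4: C, bond orders sum to 4 (valence 4) → 0 H
  atom 5: C, bond orders sum to 3 (valence 4) → 1 H
  atom 6: C, bond orders sum to 3 (valence 4) → 1 H
  atom 7: C, bond orders sum to 3 (valence 4) → 1 H
  atom 8: C, bond orders sum to 2 (valence 4) → 2 H
  atom 9: C, bond orders sum to 2 (valence 4) → 2 H
  atom 10: C, bond orders sum to 1 (valence 4) → 3 H
Total hydrogens: 11.

11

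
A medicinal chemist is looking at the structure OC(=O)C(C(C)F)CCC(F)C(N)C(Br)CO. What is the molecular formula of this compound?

Walk through each heavy atom and fill implicit hydrogens from standard valence (C 4, N 3, O 2, S 2, halogen 1):
  atom 1: O, bond orders sum to 1 (valence 2) → 1 H
  atom 2: C, bond orders sum to 4 (valence 4) → 0 H
  atom 3: O, bond orders sum to 2 (valence 2) → 0 H
  atom 4: C, bond orders sum to 3 (valence 4) → 1 H
  atom 5: C, bond orders sum to 3 (valence 4) → 1 H
  atom 6: C, bond orders sum to 1 (valence 4) → 3 H
  atom 7: F (halogen, monovalent) → 0 H
  atom 8: C, bond orders sum to 2 (valence 4) → 2 H
  atom 9: C, bond orders sum to 2 (valence 4) → 2 H
  atom 10: C, bond orders sum to 3 (valence 4) → 1 H
  atom 11: F (halogen, monovalent) → 0 H
  atom 12: C, bond orders sum to 3 (valence 4) → 1 H
  atom 13: N, bond orders sum to 1 (valence 3) → 2 H
  atom 14: C, bond orders sum to 3 (valence 4) → 1 H
  atom 15: Br (halogen, monovalent) → 0 H
  atom 16: C, bond orders sum to 2 (valence 4) → 2 H
  atom 17: O, bond orders sum to 1 (valence 2) → 1 H
Totals → C:10, H:18, Br:1, F:2, N:1, O:3.

C10H18BrF2NO3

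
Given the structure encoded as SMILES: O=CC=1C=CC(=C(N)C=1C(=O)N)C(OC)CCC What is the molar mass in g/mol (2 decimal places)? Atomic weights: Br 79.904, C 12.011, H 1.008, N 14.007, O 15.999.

250.30 g/mol

First, the molecular formula is C13H18N2O3 (counting implicit H from valence).
  C: 13 × 12.011 = 156.143
  H: 18 × 1.008 = 18.144
  N: 2 × 14.007 = 28.014
  O: 3 × 15.999 = 47.997
Sum: 13×12.011 + 18×1.008 + 2×14.007 + 3×15.999 = 250.298 → 250.30 g/mol.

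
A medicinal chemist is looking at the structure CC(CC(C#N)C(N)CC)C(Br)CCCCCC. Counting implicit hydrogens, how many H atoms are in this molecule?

Walk through each heavy atom and fill implicit hydrogens from standard valence (C 4, N 3, O 2, S 2, halogen 1):
  atom 1: C, bond orders sum to 1 (valence 4) → 3 H
  atom 2: C, bond orders sum to 3 (valence 4) → 1 H
  atom 3: C, bond orders sum to 2 (valence 4) → 2 H
  atom 4: C, bond orders sum to 3 (valence 4) → 1 H
  atom 5: C, bond orders sum to 4 (valence 4) → 0 H
  atom 6: N, bond orders sum to 3 (valence 3) → 0 H
  atom 7: C, bond orders sum to 3 (valence 4) → 1 H
  atom 8: N, bond orders sum to 1 (valence 3) → 2 H
  atom 9: C, bond orders sum to 2 (valence 4) → 2 H
  atom 10: C, bond orders sum to 1 (valence 4) → 3 H
  atom 11: C, bond orders sum to 3 (valence 4) → 1 H
  atom 12: Br (halogen, monovalent) → 0 H
  atom 13: C, bond orders sum to 2 (valence 4) → 2 H
  atom 14: C, bond orders sum to 2 (valence 4) → 2 H
  atom 15: C, bond orders sum to 2 (valence 4) → 2 H
  atom 16: C, bond orders sum to 2 (valence 4) → 2 H
  atom 17: C, bond orders sum to 2 (valence 4) → 2 H
  atom 18: C, bond orders sum to 1 (valence 4) → 3 H
Total hydrogens: 29.

29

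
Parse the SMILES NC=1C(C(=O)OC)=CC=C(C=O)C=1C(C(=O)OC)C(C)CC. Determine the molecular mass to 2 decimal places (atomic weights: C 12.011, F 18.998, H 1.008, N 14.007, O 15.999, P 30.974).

307.35 g/mol

First, the molecular formula is C16H21NO5 (counting implicit H from valence).
  C: 16 × 12.011 = 192.176
  H: 21 × 1.008 = 21.168
  N: 1 × 14.007 = 14.007
  O: 5 × 15.999 = 79.995
Sum: 16×12.011 + 21×1.008 + 1×14.007 + 5×15.999 = 307.346 → 307.35 g/mol.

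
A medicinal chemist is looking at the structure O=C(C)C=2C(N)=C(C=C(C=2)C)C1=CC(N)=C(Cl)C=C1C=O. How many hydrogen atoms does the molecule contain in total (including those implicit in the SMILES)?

15

Walk through each heavy atom and fill implicit hydrogens from standard valence (C 4, N 3, O 2, S 2, halogen 1):
  atom 1: O, bond orders sum to 2 (valence 2) → 0 H
  atom 2: C, bond orders sum to 4 (valence 4) → 0 H
  atom 3: C, bond orders sum to 1 (valence 4) → 3 H
  atom 4: C, bond orders sum to 4 (valence 4) → 0 H
  atom 5: C, bond orders sum to 4 (valence 4) → 0 H
  atom 6: N, bond orders sum to 1 (valence 3) → 2 H
  atom 7: C, bond orders sum to 4 (valence 4) → 0 H
  atom 8: C, bond orders sum to 3 (valence 4) → 1 H
  atom 9: C, bond orders sum to 4 (valence 4) → 0 H
  atom 10: C, bond orders sum to 3 (valence 4) → 1 H
  atom 11: C, bond orders sum to 1 (valence 4) → 3 H
  atom 12: C, bond orders sum to 4 (valence 4) → 0 H
  atom 13: C, bond orders sum to 3 (valence 4) → 1 H
  atom 14: C, bond orders sum to 4 (valence 4) → 0 H
  atom 15: N, bond orders sum to 1 (valence 3) → 2 H
  atom 16: C, bond orders sum to 4 (valence 4) → 0 H
  atom 17: Cl (halogen, monovalent) → 0 H
  atom 18: C, bond orders sum to 3 (valence 4) → 1 H
  atom 19: C, bond orders sum to 4 (valence 4) → 0 H
  atom 20: C, bond orders sum to 3 (valence 4) → 1 H
  atom 21: O, bond orders sum to 2 (valence 2) → 0 H
Total hydrogens: 15.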